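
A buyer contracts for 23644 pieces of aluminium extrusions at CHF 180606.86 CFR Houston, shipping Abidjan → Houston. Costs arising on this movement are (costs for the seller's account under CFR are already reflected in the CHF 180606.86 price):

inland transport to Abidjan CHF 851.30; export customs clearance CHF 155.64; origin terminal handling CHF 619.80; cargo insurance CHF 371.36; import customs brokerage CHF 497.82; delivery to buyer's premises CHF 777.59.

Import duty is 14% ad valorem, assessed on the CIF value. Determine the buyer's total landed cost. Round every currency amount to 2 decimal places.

Total landed cost: CHF 207590.58

CFR: the seller pays costs through ocean freight to the destination port, but not insurance.
Already in the invoice (seller's account under CFR): inland to port, export clearance, origin terminal — exclude.
CIF value = CFR price + insurance = 180606.86 + 371.36 = 180978.22
Import duty = 180978.22 × 14% = 25336.95
Buyer bears: insurance 371.36 + brokerage 497.82 + delivery 777.59 + duty 25336.95 = 26983.72
Landed cost = invoice 180606.86 + 26983.72 = 207590.58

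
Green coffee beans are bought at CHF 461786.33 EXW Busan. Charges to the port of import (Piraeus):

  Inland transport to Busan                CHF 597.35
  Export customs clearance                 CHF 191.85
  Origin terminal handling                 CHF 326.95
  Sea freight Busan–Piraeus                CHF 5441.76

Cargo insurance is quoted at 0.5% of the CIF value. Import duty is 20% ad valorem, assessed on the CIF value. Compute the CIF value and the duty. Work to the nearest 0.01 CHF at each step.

Let C be the CIF value. C = EXW price + pre-shipment costs + freight + 0.5% × C
C − 0.5% × C = 461786.33 + 597.35 + 191.85 + 326.95 + 5441.76
0.995 × C = 468344.24
C = 468344.24 / 0.995 = 470697.73
Insurance premium = 0.5% × 470697.73 = 2353.49
Import duty = 470697.73 × 20% = 94139.55

CIF value: CHF 470697.73; import duty: CHF 94139.55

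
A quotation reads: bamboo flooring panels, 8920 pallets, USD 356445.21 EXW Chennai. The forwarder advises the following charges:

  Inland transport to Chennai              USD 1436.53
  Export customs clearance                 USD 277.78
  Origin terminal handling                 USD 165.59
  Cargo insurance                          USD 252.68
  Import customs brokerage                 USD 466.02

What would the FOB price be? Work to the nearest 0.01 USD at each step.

FOB price: USD 358325.11

Not relevant to the conversion: brokerage, insurance — on the buyer under both terms; not part of either seller's price.
From EXW to FOB, the seller additionally bears: inland to port, export clearance, origin terminal.
FOB price = 356445.21 + 1436.53 + 277.78 + 165.59 = 358325.11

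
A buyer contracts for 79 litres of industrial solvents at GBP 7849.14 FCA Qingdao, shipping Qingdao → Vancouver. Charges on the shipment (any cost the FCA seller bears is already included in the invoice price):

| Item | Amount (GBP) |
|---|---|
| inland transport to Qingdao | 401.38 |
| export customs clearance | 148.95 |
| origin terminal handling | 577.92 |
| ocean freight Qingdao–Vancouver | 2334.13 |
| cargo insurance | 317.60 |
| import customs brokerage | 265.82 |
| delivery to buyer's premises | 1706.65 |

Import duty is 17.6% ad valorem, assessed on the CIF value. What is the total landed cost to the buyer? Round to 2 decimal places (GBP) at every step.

FCA: the seller delivers export-cleared goods to the carrier; the buyer bears costs from that point.
Already in the invoice (seller's account under FCA): inland to port, export clearance — exclude.
CIF value = FCA price + origin terminal + freight + insurance = 7849.14 + 577.92 + 2334.13 + 317.60 = 11078.79
Import duty = 11078.79 × 17.6% = 1949.87
Buyer bears: origin terminal 577.92 + freight 2334.13 + insurance 317.60 + brokerage 265.82 + delivery 1706.65 + duty 1949.87 = 7151.99
Landed cost = invoice 7849.14 + 7151.99 = 15001.13

Total landed cost: GBP 15001.13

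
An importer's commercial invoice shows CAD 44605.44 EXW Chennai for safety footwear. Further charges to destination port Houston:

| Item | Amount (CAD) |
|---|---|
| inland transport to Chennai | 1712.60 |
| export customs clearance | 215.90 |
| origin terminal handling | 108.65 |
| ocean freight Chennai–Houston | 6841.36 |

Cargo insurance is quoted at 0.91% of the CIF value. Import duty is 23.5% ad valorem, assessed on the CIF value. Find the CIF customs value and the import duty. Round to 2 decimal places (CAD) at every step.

CIF value: CAD 53975.12; import duty: CAD 12684.15

Let C be the CIF value. C = EXW price + pre-shipment costs + freight + 0.91% × C
C − 0.91% × C = 44605.44 + 1712.60 + 215.90 + 108.65 + 6841.36
0.9909 × C = 53483.95
C = 53483.95 / 0.9909 = 53975.12
Insurance premium = 0.91% × 53975.12 = 491.17
Import duty = 53975.12 × 23.5% = 12684.15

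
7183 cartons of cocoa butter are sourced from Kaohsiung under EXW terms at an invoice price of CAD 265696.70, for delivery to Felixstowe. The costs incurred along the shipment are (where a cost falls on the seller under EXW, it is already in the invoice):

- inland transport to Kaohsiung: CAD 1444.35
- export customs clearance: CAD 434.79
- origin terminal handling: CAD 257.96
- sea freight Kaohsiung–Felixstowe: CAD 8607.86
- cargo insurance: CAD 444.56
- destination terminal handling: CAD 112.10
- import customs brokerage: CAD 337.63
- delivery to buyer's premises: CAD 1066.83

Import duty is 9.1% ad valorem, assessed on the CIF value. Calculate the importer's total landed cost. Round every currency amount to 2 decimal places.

EXW: the seller makes goods available at their premises; the buyer bears all onward costs.
CIF value = EXW price + inland to port + export clearance + origin terminal + freight + insurance = 265696.70 + 1444.35 + 434.79 + 257.96 + 8607.86 + 444.56 = 276886.22
Import duty = 276886.22 × 9.1% = 25196.65
Buyer bears: inland to port 1444.35 + export clearance 434.79 + origin terminal 257.96 + freight 8607.86 + insurance 444.56 + destination terminal 112.10 + brokerage 337.63 + delivery 1066.83 + duty 25196.65 = 37902.73
Landed cost = invoice 265696.70 + 37902.73 = 303599.43

Total landed cost: CAD 303599.43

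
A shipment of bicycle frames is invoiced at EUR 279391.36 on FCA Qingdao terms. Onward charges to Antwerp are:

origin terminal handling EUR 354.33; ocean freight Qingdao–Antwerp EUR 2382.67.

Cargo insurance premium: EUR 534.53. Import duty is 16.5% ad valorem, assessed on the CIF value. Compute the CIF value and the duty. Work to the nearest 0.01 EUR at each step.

CIF value: EUR 282662.89; import duty: EUR 46639.38

CIF = FCA price + pre-shipment costs + freight + insurance
CIF = 279391.36 + 354.33 + 2382.67 + 534.53 = 282662.89
Import duty = 282662.89 × 16.5% = 46639.38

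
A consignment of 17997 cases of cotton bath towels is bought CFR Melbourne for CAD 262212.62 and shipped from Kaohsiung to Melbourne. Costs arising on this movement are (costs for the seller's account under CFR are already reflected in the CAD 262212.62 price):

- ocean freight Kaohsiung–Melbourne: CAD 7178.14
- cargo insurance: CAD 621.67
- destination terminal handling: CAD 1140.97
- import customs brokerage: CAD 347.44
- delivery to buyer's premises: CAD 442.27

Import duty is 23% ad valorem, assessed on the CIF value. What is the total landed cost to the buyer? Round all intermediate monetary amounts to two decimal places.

Total landed cost: CAD 325216.86

CFR: the seller pays costs through ocean freight to the destination port, but not insurance.
Already in the invoice (seller's account under CFR): freight — exclude.
CIF value = CFR price + insurance = 262212.62 + 621.67 = 262834.29
Import duty = 262834.29 × 23% = 60451.89
Buyer bears: insurance 621.67 + destination terminal 1140.97 + brokerage 347.44 + delivery 442.27 + duty 60451.89 = 63004.24
Landed cost = invoice 262212.62 + 63004.24 = 325216.86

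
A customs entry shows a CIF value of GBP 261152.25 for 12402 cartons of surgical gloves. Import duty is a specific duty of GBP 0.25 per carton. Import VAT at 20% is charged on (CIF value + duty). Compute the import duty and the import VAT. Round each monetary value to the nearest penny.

Import duty: GBP 3100.50; import VAT: GBP 52850.55

Import duty = 12402 × 0.25 = 3100.50
VAT base = CIF + duty = 261152.25 + 3100.50 = 264252.75
Import VAT = 264252.75 × 20% = 52850.55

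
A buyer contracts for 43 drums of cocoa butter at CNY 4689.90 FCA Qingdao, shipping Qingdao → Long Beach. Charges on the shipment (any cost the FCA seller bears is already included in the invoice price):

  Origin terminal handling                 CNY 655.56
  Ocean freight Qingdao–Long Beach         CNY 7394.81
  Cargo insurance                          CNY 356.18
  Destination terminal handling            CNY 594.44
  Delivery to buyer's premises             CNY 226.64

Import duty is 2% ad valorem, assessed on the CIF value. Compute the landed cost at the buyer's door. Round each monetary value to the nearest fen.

Total landed cost: CNY 14179.46

FCA: the seller delivers export-cleared goods to the carrier; the buyer bears costs from that point.
CIF value = FCA price + origin terminal + freight + insurance = 4689.90 + 655.56 + 7394.81 + 356.18 = 13096.45
Import duty = 13096.45 × 2% = 261.93
Buyer bears: origin terminal 655.56 + freight 7394.81 + insurance 356.18 + destination terminal 594.44 + delivery 226.64 + duty 261.93 = 9489.56
Landed cost = invoice 4689.90 + 9489.56 = 14179.46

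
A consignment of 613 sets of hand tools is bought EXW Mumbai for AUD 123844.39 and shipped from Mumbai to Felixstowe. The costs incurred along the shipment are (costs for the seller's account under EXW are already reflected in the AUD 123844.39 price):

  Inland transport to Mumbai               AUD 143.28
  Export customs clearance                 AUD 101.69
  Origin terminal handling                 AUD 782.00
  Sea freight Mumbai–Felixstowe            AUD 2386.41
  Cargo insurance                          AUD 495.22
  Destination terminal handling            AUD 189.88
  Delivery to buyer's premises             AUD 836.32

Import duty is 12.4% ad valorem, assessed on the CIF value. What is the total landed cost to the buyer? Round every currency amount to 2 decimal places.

EXW: the seller makes goods available at their premises; the buyer bears all onward costs.
CIF value = EXW price + inland to port + export clearance + origin terminal + freight + insurance = 123844.39 + 143.28 + 101.69 + 782.00 + 2386.41 + 495.22 = 127752.99
Import duty = 127752.99 × 12.4% = 15841.37
Buyer bears: inland to port 143.28 + export clearance 101.69 + origin terminal 782.00 + freight 2386.41 + insurance 495.22 + destination terminal 189.88 + delivery 836.32 + duty 15841.37 = 20776.17
Landed cost = invoice 123844.39 + 20776.17 = 144620.56

Total landed cost: AUD 144620.56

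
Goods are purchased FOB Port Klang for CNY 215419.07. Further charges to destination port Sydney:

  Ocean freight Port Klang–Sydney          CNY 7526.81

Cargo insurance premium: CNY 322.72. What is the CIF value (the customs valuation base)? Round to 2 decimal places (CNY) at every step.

CIF value: CNY 223268.60

CIF = FOB price + freight + insurance
CIF = 215419.07 + 7526.81 + 322.72 = 223268.60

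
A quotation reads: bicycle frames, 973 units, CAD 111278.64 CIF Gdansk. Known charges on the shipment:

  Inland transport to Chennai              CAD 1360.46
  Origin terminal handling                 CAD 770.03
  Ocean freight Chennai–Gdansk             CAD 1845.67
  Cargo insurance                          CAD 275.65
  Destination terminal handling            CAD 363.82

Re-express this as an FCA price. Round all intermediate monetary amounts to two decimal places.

FCA price: CAD 108387.29

Not relevant to the conversion: inland to port — on the seller under both CIF and FCA; already in the CIF price and stays in the FCA price. destination terminal — on the buyer under both terms; not part of either seller's price.
From CIF to FCA, the seller no longer bears: origin terminal, freight, insurance.
FCA price = 111278.64 − 770.03 − 1845.67 − 275.65 = 108387.29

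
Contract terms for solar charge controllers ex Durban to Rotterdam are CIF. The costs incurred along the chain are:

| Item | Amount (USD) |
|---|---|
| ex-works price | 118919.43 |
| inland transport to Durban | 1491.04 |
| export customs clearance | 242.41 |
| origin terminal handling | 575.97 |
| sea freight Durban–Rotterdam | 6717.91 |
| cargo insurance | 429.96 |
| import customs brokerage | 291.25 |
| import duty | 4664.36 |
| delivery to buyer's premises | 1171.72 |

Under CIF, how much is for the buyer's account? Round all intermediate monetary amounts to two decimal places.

Buyer's account: USD 6127.33

CIF: the seller pays costs through ocean freight and marine insurance to the destination port.
Seller's account: goods 118919.43 + inland to port 1491.04 + export clearance 242.41 + origin terminal 575.97 + freight 6717.91 + insurance 429.96 = 128376.72
Buyer's account: brokerage 291.25 + duty 4664.36 + delivery 1171.72 = 6127.33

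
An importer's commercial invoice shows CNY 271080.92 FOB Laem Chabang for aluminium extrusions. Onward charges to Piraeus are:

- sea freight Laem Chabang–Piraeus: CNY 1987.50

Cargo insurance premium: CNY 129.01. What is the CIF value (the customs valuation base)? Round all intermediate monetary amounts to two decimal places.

CIF = FOB price + freight + insurance
CIF = 271080.92 + 1987.50 + 129.01 = 273197.43

CIF value: CNY 273197.43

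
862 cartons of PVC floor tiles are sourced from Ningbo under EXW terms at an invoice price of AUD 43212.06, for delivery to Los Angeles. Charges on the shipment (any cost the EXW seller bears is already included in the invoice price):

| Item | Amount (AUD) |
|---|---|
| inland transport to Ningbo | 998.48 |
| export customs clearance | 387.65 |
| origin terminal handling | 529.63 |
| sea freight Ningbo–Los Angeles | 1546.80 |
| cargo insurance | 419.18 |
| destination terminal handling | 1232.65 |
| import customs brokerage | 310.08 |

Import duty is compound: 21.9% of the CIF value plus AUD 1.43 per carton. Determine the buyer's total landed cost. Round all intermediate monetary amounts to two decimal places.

EXW: the seller makes goods available at their premises; the buyer bears all onward costs.
CIF value = EXW price + inland to port + export clearance + origin terminal + freight + insurance = 43212.06 + 998.48 + 387.65 + 529.63 + 1546.80 + 419.18 = 47093.80
Ad valorem component: 47093.80 × 21.9% = 10313.54
Specific component: 862 × 1.43 = 1232.66
Import duty = 10313.54 + 1232.66 = 11546.20
Buyer bears: inland to port 998.48 + export clearance 387.65 + origin terminal 529.63 + freight 1546.80 + insurance 419.18 + destination terminal 1232.65 + brokerage 310.08 + duty 11546.20 = 16970.67
Landed cost = invoice 43212.06 + 16970.67 = 60182.73

Total landed cost: AUD 60182.73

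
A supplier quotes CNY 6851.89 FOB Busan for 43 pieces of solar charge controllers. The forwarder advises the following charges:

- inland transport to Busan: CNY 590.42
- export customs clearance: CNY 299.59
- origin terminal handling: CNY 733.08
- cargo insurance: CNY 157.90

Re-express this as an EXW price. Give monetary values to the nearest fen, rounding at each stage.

Not relevant to the conversion: insurance — on the buyer under both terms; not part of either seller's price.
From FOB to EXW, the seller no longer bears: inland to port, export clearance, origin terminal.
EXW price = 6851.89 − 590.42 − 299.59 − 733.08 = 5228.80

EXW price: CNY 5228.80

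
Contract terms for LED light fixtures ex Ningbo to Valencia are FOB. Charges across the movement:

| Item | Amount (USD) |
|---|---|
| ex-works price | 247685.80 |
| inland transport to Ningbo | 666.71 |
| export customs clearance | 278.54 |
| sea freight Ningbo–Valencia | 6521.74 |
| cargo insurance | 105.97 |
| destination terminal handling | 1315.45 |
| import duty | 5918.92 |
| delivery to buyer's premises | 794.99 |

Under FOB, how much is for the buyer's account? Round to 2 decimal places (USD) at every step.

FOB: the seller bears costs until goods are on board at the origin port; the buyer bears freight, insurance and all costs thereafter.
Seller's account: goods 247685.80 + inland to port 666.71 + export clearance 278.54 = 248631.05
Buyer's account: freight 6521.74 + insurance 105.97 + destination terminal 1315.45 + duty 5918.92 + delivery 794.99 = 14657.07

Buyer's account: USD 14657.07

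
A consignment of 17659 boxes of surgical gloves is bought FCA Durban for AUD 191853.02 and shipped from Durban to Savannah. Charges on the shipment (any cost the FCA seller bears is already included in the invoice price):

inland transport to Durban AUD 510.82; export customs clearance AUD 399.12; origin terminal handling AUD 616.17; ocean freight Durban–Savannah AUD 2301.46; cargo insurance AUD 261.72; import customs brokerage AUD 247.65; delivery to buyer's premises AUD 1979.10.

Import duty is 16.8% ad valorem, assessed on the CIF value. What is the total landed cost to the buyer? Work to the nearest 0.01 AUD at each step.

FCA: the seller delivers export-cleared goods to the carrier; the buyer bears costs from that point.
Already in the invoice (seller's account under FCA): inland to port, export clearance — exclude.
CIF value = FCA price + origin terminal + freight + insurance = 191853.02 + 616.17 + 2301.46 + 261.72 = 195032.37
Import duty = 195032.37 × 16.8% = 32765.44
Buyer bears: origin terminal 616.17 + freight 2301.46 + insurance 261.72 + brokerage 247.65 + delivery 1979.10 + duty 32765.44 = 38171.54
Landed cost = invoice 191853.02 + 38171.54 = 230024.56

Total landed cost: AUD 230024.56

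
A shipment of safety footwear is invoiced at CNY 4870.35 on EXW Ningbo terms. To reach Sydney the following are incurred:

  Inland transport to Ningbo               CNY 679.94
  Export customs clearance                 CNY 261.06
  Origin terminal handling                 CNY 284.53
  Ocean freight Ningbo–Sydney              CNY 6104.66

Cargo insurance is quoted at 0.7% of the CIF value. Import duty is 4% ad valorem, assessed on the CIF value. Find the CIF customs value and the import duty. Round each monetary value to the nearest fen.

Let C be the CIF value. C = EXW price + pre-shipment costs + freight + 0.7% × C
C − 0.7% × C = 4870.35 + 679.94 + 261.06 + 284.53 + 6104.66
0.993 × C = 12200.54
C = 12200.54 / 0.993 = 12286.55
Insurance premium = 0.7% × 12286.55 = 86.01
Import duty = 12286.55 × 4% = 491.46

CIF value: CNY 12286.55; import duty: CNY 491.46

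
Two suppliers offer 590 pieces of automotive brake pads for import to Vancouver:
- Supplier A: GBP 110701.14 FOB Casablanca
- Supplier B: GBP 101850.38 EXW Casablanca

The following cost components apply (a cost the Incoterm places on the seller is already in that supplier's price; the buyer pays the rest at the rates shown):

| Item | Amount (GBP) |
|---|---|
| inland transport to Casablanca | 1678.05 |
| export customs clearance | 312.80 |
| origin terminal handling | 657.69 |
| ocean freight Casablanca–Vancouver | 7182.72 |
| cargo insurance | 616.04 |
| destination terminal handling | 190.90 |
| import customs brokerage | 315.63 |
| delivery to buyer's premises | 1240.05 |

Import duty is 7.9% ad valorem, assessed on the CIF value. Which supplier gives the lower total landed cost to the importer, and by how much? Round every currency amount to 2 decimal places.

Supplier A (FOB):
CIF value = FOB price + freight + insurance = 110701.14 + 7182.72 + 616.04 = 118499.90
Import duty = 118499.90 × 7.9% = 9361.49
Buyer bears (A): 7182.72 + 616.04 + 190.90 + 315.63 + 1240.05 = 9545.34
Landed cost (A) = invoice 110701.14 + 9545.34 + duty 9361.49 = 129607.97
Supplier B (EXW):
CIF value = EXW price + inland to port + export clearance + origin terminal + freight + insurance = 101850.38 + 1678.05 + 312.80 + 657.69 + 7182.72 + 616.04 = 112297.68
Import duty = 112297.68 × 7.9% = 8871.52
Buyer bears (B): 1678.05 + 312.80 + 657.69 + 7182.72 + 616.04 + 190.90 + 315.63 + 1240.05 = 12193.88
Landed cost (B) = invoice 101850.38 + 12193.88 + duty 8871.52 = 122915.78
Difference = |129607.97 − 122915.78| = 6692.19

Supplier B is cheaper by GBP 6692.19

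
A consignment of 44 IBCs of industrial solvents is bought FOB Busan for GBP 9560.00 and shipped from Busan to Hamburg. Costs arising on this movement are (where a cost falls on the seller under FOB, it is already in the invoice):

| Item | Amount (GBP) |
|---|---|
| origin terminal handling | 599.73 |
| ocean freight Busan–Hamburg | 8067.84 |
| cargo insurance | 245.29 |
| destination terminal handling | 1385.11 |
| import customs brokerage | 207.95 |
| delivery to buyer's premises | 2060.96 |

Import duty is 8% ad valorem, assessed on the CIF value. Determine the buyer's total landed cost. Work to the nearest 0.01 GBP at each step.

FOB: the seller bears costs until goods are on board at the origin port; the buyer bears freight, insurance and all costs thereafter.
Already in the invoice (seller's account under FOB): origin terminal — exclude.
CIF value = FOB price + freight + insurance = 9560.00 + 8067.84 + 245.29 = 17873.13
Import duty = 17873.13 × 8% = 1429.85
Buyer bears: freight 8067.84 + insurance 245.29 + destination terminal 1385.11 + brokerage 207.95 + delivery 2060.96 + duty 1429.85 = 13397.00
Landed cost = invoice 9560.00 + 13397.00 = 22957.00

Total landed cost: GBP 22957.00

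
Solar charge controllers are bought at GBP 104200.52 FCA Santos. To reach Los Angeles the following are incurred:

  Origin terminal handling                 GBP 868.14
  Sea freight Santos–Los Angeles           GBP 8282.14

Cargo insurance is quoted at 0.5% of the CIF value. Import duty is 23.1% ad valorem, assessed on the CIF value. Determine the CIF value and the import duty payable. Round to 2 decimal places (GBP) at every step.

CIF value: GBP 113920.40; import duty: GBP 26315.61

Let C be the CIF value. C = FCA price + pre-shipment costs + freight + 0.5% × C
C − 0.5% × C = 104200.52 + 868.14 + 8282.14
0.995 × C = 113350.80
C = 113350.80 / 0.995 = 113920.40
Insurance premium = 0.5% × 113920.40 = 569.60
Import duty = 113920.40 × 23.1% = 26315.61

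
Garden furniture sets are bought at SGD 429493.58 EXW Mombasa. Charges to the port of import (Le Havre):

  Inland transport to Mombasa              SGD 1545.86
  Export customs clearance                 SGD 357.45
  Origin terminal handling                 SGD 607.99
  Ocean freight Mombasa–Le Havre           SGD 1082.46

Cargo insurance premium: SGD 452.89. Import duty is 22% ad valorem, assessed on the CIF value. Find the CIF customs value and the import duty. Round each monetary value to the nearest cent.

CIF = EXW price + pre-shipment costs + freight + insurance
CIF = 429493.58 + 1545.86 + 357.45 + 607.99 + 1082.46 + 452.89 = 433540.23
Import duty = 433540.23 × 22% = 95378.85

CIF value: SGD 433540.23; import duty: SGD 95378.85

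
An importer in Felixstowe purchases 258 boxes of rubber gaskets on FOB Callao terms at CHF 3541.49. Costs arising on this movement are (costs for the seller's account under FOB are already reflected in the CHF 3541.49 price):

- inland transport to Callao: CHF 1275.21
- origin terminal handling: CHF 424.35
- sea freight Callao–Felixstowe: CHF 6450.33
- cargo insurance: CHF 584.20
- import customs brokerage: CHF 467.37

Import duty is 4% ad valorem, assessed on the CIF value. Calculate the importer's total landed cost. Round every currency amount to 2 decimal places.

FOB: the seller bears costs until goods are on board at the origin port; the buyer bears freight, insurance and all costs thereafter.
Already in the invoice (seller's account under FOB): inland to port, origin terminal — exclude.
CIF value = FOB price + freight + insurance = 3541.49 + 6450.33 + 584.20 = 10576.02
Import duty = 10576.02 × 4% = 423.04
Buyer bears: freight 6450.33 + insurance 584.20 + brokerage 467.37 + duty 423.04 = 7924.94
Landed cost = invoice 3541.49 + 7924.94 = 11466.43

Total landed cost: CHF 11466.43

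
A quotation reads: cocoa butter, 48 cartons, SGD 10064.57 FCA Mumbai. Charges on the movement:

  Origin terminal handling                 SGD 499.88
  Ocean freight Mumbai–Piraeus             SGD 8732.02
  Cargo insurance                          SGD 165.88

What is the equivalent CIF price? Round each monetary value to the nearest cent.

From FCA to CIF, the seller additionally bears: origin terminal, freight, insurance.
CIF price = 10064.57 + 499.88 + 8732.02 + 165.88 = 19462.35

CIF price: SGD 19462.35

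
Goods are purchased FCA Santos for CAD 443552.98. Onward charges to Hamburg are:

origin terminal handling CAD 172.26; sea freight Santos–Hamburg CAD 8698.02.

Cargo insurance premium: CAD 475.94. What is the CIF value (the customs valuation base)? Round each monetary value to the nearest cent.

CIF = FCA price + pre-shipment costs + freight + insurance
CIF = 443552.98 + 172.26 + 8698.02 + 475.94 = 452899.20

CIF value: CAD 452899.20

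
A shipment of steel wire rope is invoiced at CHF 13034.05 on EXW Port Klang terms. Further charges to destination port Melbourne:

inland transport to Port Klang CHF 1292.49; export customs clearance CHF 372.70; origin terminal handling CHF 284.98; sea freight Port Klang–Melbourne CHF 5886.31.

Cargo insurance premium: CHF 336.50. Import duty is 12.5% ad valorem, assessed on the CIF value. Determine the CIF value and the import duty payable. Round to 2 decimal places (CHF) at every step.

CIF value: CHF 21207.03; import duty: CHF 2650.88

CIF = EXW price + pre-shipment costs + freight + insurance
CIF = 13034.05 + 1292.49 + 372.70 + 284.98 + 5886.31 + 336.50 = 21207.03
Import duty = 21207.03 × 12.5% = 2650.88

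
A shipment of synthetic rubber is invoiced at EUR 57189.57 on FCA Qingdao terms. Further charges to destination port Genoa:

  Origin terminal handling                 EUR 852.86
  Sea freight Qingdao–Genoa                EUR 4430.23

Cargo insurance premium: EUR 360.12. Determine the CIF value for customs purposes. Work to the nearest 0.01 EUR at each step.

CIF = FCA price + pre-shipment costs + freight + insurance
CIF = 57189.57 + 852.86 + 4430.23 + 360.12 = 62832.78

CIF value: EUR 62832.78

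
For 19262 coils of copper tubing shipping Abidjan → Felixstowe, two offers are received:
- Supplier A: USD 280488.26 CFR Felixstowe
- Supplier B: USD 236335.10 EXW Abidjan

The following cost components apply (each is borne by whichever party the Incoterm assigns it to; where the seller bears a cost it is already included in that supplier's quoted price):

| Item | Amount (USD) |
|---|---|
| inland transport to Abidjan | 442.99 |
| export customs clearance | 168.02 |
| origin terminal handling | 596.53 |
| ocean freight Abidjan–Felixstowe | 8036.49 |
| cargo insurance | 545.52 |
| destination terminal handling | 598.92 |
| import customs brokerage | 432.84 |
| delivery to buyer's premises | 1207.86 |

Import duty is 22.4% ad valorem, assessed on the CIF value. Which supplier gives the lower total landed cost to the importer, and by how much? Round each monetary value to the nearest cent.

Supplier B is cheaper by USD 42728.78

Supplier A (CFR):
CIF value = CFR price + insurance = 280488.26 + 545.52 = 281033.78
Import duty = 281033.78 × 22.4% = 62951.57
Buyer bears (A): 545.52 + 598.92 + 432.84 + 1207.86 = 2785.14
Landed cost (A) = invoice 280488.26 + 2785.14 + duty 62951.57 = 346224.97
Supplier B (EXW):
CIF value = EXW price + inland to port + export clearance + origin terminal + freight + insurance = 236335.10 + 442.99 + 168.02 + 596.53 + 8036.49 + 545.52 = 246124.65
Import duty = 246124.65 × 22.4% = 55131.92
Buyer bears (B): 442.99 + 168.02 + 596.53 + 8036.49 + 545.52 + 598.92 + 432.84 + 1207.86 = 12029.17
Landed cost (B) = invoice 236335.10 + 12029.17 + duty 55131.92 = 303496.19
Difference = |346224.97 − 303496.19| = 42728.78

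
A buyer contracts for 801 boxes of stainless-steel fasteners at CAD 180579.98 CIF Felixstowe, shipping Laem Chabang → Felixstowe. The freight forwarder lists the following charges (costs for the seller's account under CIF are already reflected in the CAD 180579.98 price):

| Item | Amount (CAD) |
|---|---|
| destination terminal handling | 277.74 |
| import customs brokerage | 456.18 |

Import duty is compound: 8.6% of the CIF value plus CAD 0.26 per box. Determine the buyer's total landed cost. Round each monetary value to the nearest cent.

Total landed cost: CAD 197052.04

CIF: the seller pays costs through ocean freight and marine insurance to the destination port.
The CIF price already equals the CIF value: 180579.98
Ad valorem component: 180579.98 × 8.6% = 15529.88
Specific component: 801 × 0.26 = 208.26
Import duty = 15529.88 + 208.26 = 15738.14
Buyer bears: destination terminal 277.74 + brokerage 456.18 + duty 15738.14 = 16472.06
Landed cost = invoice 180579.98 + 16472.06 = 197052.04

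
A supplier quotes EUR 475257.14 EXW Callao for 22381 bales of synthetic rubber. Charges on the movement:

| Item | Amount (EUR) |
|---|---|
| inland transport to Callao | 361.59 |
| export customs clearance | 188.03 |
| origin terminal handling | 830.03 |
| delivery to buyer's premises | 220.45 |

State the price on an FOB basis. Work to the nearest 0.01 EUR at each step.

Not relevant to the conversion: delivery — on the buyer under both terms; not part of either seller's price.
From EXW to FOB, the seller additionally bears: inland to port, export clearance, origin terminal.
FOB price = 475257.14 + 361.59 + 188.03 + 830.03 = 476636.79

FOB price: EUR 476636.79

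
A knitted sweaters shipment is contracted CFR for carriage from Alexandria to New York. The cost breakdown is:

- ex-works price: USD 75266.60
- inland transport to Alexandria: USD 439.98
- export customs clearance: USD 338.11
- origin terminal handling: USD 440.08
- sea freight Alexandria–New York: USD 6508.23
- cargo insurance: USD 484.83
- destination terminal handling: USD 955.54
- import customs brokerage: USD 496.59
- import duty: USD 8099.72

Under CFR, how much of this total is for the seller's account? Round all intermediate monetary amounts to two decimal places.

Seller's account: USD 82993.00

CFR: the seller pays costs through ocean freight to the destination port, but not insurance.
Seller's account: goods 75266.60 + inland to port 439.98 + export clearance 338.11 + origin terminal 440.08 + freight 6508.23 = 82993.00
Buyer's account: insurance 484.83 + destination terminal 955.54 + brokerage 496.59 + duty 8099.72 = 10036.68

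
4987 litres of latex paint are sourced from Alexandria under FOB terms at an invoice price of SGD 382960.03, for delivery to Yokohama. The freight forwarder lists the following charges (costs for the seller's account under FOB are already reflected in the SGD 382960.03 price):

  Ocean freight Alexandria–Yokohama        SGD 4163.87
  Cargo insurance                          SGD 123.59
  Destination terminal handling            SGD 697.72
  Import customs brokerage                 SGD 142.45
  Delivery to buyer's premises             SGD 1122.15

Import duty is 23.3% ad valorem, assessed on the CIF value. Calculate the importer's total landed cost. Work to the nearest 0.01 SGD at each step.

FOB: the seller bears costs until goods are on board at the origin port; the buyer bears freight, insurance and all costs thereafter.
CIF value = FOB price + freight + insurance = 382960.03 + 4163.87 + 123.59 = 387247.49
Import duty = 387247.49 × 23.3% = 90228.67
Buyer bears: freight 4163.87 + insurance 123.59 + destination terminal 697.72 + brokerage 142.45 + delivery 1122.15 + duty 90228.67 = 96478.45
Landed cost = invoice 382960.03 + 96478.45 = 479438.48

Total landed cost: SGD 479438.48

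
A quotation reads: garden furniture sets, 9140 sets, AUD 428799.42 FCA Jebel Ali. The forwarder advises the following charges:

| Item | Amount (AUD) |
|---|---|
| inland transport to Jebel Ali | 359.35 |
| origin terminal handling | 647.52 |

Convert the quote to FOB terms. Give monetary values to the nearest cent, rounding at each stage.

Not relevant to the conversion: inland to port — on the seller under both FCA and FOB; already in the FCA price and stays in the FOB price.
From FCA to FOB, the seller additionally bears: origin terminal.
FOB price = 428799.42 + 647.52 = 429446.94

FOB price: AUD 429446.94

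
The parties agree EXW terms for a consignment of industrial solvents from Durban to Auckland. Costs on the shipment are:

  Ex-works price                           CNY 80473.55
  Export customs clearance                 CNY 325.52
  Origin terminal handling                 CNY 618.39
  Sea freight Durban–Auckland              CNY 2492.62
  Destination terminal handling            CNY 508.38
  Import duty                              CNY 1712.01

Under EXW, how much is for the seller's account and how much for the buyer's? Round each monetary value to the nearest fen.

EXW: the seller makes goods available at their premises; the buyer bears all onward costs.
Seller's account: goods 80473.55 = 80473.55
Buyer's account: export clearance 325.52 + origin terminal 618.39 + freight 2492.62 + destination terminal 508.38 + duty 1712.01 = 5656.92

Seller: CNY 80473.55; buyer: CNY 5656.92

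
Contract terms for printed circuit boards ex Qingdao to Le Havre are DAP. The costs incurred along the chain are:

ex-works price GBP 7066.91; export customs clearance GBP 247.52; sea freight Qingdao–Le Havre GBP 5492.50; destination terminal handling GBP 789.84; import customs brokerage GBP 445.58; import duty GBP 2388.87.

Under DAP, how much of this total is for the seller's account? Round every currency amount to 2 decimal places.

DAP: the seller bears all costs to the named destination except import duty and clearance.
Seller's account: goods 7066.91 + export clearance 247.52 + freight 5492.50 + destination terminal 789.84 = 13596.77
Buyer's account: brokerage 445.58 + duty 2388.87 = 2834.45

Seller's account: GBP 13596.77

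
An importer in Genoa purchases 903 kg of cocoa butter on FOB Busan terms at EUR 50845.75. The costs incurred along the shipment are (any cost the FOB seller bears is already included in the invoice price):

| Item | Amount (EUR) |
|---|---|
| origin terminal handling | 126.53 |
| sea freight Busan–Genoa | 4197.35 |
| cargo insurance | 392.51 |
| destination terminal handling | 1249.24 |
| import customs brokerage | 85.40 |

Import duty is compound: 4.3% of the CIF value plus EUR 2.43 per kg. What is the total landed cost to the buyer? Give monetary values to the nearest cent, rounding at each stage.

FOB: the seller bears costs until goods are on board at the origin port; the buyer bears freight, insurance and all costs thereafter.
Already in the invoice (seller's account under FOB): origin terminal — exclude.
CIF value = FOB price + freight + insurance = 50845.75 + 4197.35 + 392.51 = 55435.61
Ad valorem component: 55435.61 × 4.3% = 2383.73
Specific component: 903 × 2.43 = 2194.29
Import duty = 2383.73 + 2194.29 = 4578.02
Buyer bears: freight 4197.35 + insurance 392.51 + destination terminal 1249.24 + brokerage 85.40 + duty 4578.02 = 10502.52
Landed cost = invoice 50845.75 + 10502.52 = 61348.27

Total landed cost: EUR 61348.27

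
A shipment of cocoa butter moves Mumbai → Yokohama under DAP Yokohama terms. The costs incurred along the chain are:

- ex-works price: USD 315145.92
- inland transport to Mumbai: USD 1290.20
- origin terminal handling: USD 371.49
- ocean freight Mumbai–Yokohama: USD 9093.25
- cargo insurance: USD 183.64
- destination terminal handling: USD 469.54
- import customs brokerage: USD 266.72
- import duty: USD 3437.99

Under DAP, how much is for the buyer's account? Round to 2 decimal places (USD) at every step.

Buyer's account: USD 3704.71

DAP: the seller bears all costs to the named destination except import duty and clearance.
Seller's account: goods 315145.92 + inland to port 1290.20 + origin terminal 371.49 + freight 9093.25 + insurance 183.64 + destination terminal 469.54 = 326554.04
Buyer's account: brokerage 266.72 + duty 3437.99 = 3704.71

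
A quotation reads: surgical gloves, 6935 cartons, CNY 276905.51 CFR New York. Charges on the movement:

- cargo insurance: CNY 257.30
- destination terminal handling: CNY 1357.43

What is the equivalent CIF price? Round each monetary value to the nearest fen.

CIF price: CNY 277162.81

Not relevant to the conversion: destination terminal — on the buyer under both terms; not part of either seller's price.
From CFR to CIF, the seller additionally bears: insurance.
CIF price = 276905.51 + 257.30 = 277162.81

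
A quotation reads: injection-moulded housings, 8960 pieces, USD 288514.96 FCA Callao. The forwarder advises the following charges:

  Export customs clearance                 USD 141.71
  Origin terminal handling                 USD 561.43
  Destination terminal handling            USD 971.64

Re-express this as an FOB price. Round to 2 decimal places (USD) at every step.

Not relevant to the conversion: export clearance — on the seller under both FCA and FOB; already in the FCA price and stays in the FOB price. destination terminal — on the buyer under both terms; not part of either seller's price.
From FCA to FOB, the seller additionally bears: origin terminal.
FOB price = 288514.96 + 561.43 = 289076.39

FOB price: USD 289076.39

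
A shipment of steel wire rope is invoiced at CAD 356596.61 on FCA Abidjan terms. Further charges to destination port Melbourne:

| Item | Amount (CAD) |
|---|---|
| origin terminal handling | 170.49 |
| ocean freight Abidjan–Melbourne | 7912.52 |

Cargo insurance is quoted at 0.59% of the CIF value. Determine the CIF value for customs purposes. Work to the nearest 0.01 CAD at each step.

Let C be the CIF value. C = FCA price + pre-shipment costs + freight + 0.59% × C
C − 0.59% × C = 356596.61 + 170.49 + 7912.52
0.9941 × C = 364679.62
C = 364679.62 / 0.9941 = 366844.00
Insurance premium = 0.59% × 366844.00 = 2164.38

CIF value: CAD 366844.00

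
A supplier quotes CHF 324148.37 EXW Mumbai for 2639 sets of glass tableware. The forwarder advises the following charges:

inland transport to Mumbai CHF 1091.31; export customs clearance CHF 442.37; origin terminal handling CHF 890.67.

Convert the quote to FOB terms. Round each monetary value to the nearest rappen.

FOB price: CHF 326572.72

From EXW to FOB, the seller additionally bears: inland to port, export clearance, origin terminal.
FOB price = 324148.37 + 1091.31 + 442.37 + 890.67 = 326572.72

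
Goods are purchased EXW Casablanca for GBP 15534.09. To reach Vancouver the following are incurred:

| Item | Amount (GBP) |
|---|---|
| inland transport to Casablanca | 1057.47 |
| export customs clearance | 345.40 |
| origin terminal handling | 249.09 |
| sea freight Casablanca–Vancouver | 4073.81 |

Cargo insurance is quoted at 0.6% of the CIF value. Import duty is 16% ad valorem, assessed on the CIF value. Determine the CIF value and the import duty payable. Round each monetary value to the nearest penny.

Let C be the CIF value. C = EXW price + pre-shipment costs + freight + 0.6% × C
C − 0.6% × C = 15534.09 + 1057.47 + 345.40 + 249.09 + 4073.81
0.994 × C = 21259.86
C = 21259.86 / 0.994 = 21388.19
Insurance premium = 0.6% × 21388.19 = 128.33
Import duty = 21388.19 × 16% = 3422.11

CIF value: GBP 21388.19; import duty: GBP 3422.11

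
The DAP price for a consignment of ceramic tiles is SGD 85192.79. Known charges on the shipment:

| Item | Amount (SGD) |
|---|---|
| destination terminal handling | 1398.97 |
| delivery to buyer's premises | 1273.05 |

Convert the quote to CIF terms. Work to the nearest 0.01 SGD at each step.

CIF price: SGD 82520.77

From DAP to CIF, the seller no longer bears: destination terminal, delivery.
CIF price = 85192.79 − 1398.97 − 1273.05 = 82520.77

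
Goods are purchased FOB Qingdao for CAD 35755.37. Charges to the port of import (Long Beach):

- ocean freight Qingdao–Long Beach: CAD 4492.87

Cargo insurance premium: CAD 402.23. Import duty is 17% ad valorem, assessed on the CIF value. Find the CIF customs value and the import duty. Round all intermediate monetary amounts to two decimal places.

CIF value: CAD 40650.47; import duty: CAD 6910.58

CIF = FOB price + freight + insurance
CIF = 35755.37 + 4492.87 + 402.23 = 40650.47
Import duty = 40650.47 × 17% = 6910.58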